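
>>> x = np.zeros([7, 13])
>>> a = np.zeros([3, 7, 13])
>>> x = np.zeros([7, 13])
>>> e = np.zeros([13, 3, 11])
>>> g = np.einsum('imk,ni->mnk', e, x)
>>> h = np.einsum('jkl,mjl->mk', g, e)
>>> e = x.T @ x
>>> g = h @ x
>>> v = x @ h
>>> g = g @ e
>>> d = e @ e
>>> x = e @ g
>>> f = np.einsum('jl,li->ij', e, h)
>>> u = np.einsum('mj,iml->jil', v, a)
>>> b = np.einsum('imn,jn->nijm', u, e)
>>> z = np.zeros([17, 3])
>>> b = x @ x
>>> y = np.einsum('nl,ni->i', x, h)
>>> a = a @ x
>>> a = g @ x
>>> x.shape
(13, 13)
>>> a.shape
(13, 13)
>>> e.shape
(13, 13)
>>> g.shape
(13, 13)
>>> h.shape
(13, 7)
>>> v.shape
(7, 7)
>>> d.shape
(13, 13)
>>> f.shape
(7, 13)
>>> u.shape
(7, 3, 13)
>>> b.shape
(13, 13)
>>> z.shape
(17, 3)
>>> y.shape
(7,)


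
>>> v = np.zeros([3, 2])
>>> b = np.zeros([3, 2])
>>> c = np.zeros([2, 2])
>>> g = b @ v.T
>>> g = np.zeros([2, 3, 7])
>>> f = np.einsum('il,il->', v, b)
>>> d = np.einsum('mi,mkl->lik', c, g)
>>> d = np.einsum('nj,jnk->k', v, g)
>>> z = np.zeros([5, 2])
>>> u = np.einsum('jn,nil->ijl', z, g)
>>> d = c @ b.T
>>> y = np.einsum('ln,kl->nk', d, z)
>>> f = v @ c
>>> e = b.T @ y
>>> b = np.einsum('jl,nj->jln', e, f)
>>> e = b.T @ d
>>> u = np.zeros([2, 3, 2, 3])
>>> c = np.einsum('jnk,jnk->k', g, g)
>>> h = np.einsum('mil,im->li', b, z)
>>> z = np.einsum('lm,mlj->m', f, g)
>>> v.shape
(3, 2)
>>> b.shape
(2, 5, 3)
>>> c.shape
(7,)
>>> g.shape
(2, 3, 7)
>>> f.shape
(3, 2)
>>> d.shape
(2, 3)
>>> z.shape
(2,)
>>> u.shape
(2, 3, 2, 3)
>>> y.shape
(3, 5)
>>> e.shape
(3, 5, 3)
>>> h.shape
(3, 5)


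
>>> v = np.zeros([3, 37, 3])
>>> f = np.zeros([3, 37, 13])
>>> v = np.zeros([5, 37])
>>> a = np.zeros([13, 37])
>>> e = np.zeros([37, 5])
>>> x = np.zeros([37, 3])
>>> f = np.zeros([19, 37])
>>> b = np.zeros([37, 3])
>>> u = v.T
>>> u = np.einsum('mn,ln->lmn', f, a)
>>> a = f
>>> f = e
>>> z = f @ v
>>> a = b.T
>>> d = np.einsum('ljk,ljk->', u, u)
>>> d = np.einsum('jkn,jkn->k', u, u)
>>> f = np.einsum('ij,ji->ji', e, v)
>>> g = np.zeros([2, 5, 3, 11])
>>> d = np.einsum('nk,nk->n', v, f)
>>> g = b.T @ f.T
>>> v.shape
(5, 37)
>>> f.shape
(5, 37)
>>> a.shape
(3, 37)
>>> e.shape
(37, 5)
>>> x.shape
(37, 3)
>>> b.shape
(37, 3)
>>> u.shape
(13, 19, 37)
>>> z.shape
(37, 37)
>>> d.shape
(5,)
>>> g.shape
(3, 5)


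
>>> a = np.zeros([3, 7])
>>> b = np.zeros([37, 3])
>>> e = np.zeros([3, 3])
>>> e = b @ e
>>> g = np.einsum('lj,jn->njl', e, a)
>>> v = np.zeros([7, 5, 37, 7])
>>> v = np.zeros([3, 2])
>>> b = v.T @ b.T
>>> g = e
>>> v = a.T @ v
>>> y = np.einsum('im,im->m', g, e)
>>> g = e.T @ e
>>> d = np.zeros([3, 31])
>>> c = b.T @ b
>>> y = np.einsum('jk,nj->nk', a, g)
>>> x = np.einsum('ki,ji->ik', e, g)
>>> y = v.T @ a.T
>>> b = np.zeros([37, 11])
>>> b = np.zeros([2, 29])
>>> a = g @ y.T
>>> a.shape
(3, 2)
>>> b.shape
(2, 29)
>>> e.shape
(37, 3)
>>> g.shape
(3, 3)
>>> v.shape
(7, 2)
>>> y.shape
(2, 3)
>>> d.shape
(3, 31)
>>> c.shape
(37, 37)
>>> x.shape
(3, 37)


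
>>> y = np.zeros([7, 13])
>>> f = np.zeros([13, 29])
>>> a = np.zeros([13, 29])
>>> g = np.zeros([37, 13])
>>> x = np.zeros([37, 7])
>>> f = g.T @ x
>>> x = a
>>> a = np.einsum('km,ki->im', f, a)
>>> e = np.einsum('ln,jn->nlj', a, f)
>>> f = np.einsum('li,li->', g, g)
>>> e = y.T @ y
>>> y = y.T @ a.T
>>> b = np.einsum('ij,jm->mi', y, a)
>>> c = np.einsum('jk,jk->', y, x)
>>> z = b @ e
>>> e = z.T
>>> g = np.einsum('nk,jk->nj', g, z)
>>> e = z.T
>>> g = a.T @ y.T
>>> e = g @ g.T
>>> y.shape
(13, 29)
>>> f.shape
()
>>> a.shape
(29, 7)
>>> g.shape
(7, 13)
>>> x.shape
(13, 29)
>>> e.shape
(7, 7)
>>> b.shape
(7, 13)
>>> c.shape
()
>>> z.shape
(7, 13)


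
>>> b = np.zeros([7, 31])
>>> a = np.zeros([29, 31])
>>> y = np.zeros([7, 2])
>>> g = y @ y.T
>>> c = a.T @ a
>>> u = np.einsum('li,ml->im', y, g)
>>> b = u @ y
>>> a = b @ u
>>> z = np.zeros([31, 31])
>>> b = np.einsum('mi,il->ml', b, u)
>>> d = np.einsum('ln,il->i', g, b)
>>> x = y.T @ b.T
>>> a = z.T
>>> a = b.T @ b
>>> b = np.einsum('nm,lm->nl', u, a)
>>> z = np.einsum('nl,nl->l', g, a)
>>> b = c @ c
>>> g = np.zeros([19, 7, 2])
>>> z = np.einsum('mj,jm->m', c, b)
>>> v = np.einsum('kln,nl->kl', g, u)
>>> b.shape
(31, 31)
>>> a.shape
(7, 7)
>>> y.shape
(7, 2)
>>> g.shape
(19, 7, 2)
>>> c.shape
(31, 31)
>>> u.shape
(2, 7)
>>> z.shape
(31,)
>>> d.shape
(2,)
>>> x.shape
(2, 2)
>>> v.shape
(19, 7)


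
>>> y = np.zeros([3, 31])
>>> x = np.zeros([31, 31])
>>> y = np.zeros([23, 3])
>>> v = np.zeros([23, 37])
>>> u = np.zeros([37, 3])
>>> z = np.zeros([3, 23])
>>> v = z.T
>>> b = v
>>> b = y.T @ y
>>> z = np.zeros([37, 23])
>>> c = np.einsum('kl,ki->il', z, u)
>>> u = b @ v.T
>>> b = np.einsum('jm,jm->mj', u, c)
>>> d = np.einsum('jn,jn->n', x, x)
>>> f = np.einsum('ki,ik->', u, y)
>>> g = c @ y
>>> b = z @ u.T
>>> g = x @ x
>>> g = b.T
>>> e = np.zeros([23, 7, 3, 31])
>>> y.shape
(23, 3)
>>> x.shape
(31, 31)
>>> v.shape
(23, 3)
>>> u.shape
(3, 23)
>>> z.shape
(37, 23)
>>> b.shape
(37, 3)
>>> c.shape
(3, 23)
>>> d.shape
(31,)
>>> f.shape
()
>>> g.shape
(3, 37)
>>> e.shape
(23, 7, 3, 31)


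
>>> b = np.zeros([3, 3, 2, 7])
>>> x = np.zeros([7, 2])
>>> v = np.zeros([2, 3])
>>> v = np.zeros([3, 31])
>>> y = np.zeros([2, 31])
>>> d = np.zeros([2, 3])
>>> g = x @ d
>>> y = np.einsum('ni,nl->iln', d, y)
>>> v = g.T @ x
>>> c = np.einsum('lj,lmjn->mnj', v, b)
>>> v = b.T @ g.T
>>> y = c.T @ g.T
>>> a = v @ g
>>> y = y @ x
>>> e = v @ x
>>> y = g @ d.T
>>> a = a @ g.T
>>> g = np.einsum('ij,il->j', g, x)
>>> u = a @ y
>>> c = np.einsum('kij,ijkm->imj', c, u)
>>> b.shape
(3, 3, 2, 7)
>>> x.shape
(7, 2)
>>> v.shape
(7, 2, 3, 7)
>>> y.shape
(7, 2)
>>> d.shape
(2, 3)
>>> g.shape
(3,)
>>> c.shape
(7, 2, 2)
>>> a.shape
(7, 2, 3, 7)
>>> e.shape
(7, 2, 3, 2)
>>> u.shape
(7, 2, 3, 2)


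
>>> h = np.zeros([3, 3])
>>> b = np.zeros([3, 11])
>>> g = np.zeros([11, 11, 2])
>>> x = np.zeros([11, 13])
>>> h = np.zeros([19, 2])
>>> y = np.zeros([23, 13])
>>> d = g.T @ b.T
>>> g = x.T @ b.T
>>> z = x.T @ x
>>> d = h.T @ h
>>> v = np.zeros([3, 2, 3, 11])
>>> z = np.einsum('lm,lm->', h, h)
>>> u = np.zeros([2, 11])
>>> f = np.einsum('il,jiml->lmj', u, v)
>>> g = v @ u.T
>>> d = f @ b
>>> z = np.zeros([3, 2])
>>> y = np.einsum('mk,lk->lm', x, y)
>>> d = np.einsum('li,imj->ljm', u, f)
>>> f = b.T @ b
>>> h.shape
(19, 2)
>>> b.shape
(3, 11)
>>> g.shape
(3, 2, 3, 2)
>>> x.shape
(11, 13)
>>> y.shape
(23, 11)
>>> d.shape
(2, 3, 3)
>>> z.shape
(3, 2)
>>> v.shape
(3, 2, 3, 11)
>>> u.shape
(2, 11)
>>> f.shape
(11, 11)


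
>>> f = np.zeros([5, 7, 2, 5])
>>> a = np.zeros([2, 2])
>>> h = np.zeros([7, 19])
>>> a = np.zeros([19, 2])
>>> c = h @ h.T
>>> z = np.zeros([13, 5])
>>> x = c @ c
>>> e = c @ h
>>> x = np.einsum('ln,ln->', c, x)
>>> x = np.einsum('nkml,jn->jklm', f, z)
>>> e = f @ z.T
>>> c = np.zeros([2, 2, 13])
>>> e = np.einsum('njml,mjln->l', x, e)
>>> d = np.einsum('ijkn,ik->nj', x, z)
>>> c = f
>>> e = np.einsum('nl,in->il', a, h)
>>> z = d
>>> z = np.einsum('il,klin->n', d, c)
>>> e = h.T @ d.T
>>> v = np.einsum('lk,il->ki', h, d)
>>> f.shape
(5, 7, 2, 5)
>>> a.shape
(19, 2)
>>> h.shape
(7, 19)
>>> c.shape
(5, 7, 2, 5)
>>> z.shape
(5,)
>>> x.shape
(13, 7, 5, 2)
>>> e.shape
(19, 2)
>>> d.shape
(2, 7)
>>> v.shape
(19, 2)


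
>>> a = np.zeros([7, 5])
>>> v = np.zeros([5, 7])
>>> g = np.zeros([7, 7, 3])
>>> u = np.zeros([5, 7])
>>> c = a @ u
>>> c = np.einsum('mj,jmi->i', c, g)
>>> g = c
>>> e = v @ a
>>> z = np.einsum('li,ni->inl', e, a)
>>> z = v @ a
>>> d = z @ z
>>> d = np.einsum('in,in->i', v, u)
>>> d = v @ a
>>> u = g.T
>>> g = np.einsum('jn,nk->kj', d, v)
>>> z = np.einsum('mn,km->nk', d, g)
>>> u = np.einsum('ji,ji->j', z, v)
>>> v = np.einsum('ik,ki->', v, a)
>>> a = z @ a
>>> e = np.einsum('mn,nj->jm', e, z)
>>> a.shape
(5, 5)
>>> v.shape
()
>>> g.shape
(7, 5)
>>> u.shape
(5,)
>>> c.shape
(3,)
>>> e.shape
(7, 5)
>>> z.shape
(5, 7)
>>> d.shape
(5, 5)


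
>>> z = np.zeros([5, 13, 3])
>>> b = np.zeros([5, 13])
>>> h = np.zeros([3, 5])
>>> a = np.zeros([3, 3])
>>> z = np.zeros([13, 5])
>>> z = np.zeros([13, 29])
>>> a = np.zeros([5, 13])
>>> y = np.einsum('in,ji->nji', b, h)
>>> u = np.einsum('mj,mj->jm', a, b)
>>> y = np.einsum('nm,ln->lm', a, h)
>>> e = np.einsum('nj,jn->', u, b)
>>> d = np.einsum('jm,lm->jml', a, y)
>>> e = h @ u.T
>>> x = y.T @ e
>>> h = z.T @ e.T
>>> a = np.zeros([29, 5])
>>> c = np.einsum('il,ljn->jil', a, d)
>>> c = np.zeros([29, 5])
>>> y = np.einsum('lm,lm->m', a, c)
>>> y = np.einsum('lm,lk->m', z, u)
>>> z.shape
(13, 29)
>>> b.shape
(5, 13)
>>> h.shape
(29, 3)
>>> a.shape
(29, 5)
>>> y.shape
(29,)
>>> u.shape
(13, 5)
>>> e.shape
(3, 13)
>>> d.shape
(5, 13, 3)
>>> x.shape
(13, 13)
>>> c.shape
(29, 5)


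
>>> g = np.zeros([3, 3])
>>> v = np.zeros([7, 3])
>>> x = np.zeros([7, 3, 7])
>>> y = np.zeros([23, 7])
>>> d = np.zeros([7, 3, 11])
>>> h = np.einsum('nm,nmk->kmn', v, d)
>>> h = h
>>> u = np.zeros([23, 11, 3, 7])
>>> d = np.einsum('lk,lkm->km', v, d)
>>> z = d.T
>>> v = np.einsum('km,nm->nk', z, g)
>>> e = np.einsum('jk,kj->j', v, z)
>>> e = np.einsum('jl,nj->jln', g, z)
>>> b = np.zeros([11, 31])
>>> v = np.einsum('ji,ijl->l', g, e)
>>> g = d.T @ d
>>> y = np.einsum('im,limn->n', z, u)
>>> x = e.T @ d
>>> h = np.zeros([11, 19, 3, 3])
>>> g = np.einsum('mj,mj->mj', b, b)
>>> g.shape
(11, 31)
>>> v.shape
(11,)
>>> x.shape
(11, 3, 11)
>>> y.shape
(7,)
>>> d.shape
(3, 11)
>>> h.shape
(11, 19, 3, 3)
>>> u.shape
(23, 11, 3, 7)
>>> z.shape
(11, 3)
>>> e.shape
(3, 3, 11)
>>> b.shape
(11, 31)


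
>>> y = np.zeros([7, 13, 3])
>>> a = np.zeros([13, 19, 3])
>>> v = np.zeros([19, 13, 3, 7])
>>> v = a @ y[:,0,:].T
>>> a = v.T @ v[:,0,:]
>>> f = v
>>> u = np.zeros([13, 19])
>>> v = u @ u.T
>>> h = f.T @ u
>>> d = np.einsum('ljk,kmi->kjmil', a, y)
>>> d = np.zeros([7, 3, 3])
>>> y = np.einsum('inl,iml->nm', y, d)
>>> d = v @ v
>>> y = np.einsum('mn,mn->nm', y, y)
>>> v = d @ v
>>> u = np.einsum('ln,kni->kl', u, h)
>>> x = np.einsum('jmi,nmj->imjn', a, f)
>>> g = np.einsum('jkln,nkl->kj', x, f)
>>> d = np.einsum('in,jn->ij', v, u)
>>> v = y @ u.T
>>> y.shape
(3, 13)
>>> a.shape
(7, 19, 7)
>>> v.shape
(3, 7)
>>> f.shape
(13, 19, 7)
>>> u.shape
(7, 13)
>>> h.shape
(7, 19, 19)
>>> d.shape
(13, 7)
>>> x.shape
(7, 19, 7, 13)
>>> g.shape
(19, 7)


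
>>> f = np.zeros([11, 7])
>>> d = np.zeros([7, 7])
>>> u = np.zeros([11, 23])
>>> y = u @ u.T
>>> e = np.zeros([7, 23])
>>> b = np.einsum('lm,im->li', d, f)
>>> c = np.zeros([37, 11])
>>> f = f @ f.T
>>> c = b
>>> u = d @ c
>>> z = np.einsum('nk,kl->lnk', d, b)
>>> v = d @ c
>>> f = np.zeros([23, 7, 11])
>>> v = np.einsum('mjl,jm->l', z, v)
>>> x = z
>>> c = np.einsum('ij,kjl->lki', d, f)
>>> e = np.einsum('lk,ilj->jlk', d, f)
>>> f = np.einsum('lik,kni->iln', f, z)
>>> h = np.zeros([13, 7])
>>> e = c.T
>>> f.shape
(7, 23, 7)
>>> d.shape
(7, 7)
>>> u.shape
(7, 11)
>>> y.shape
(11, 11)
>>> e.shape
(7, 23, 11)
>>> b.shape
(7, 11)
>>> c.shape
(11, 23, 7)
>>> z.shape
(11, 7, 7)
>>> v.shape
(7,)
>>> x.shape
(11, 7, 7)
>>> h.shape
(13, 7)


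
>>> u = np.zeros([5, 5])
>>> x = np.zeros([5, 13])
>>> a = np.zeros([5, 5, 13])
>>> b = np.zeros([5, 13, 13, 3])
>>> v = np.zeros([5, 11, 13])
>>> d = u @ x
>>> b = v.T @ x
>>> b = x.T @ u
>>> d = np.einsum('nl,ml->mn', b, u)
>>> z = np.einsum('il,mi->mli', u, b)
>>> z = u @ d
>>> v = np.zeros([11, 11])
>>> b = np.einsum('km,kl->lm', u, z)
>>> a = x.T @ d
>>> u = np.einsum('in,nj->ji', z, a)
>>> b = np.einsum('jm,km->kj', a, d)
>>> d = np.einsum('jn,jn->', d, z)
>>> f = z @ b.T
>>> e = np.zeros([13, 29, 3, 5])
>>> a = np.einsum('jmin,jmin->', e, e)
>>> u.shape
(13, 5)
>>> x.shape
(5, 13)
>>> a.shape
()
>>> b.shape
(5, 13)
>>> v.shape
(11, 11)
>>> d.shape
()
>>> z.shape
(5, 13)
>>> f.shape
(5, 5)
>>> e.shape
(13, 29, 3, 5)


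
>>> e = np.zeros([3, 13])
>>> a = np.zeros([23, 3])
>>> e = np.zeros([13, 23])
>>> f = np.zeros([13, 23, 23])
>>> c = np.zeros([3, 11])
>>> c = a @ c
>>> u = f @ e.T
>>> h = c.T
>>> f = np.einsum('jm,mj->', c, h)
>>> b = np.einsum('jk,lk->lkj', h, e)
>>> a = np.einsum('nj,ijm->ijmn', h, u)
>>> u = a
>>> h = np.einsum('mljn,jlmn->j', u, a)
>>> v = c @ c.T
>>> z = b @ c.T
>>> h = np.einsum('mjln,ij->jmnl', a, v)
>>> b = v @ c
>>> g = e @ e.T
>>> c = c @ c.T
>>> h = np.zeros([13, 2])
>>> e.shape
(13, 23)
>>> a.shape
(13, 23, 13, 11)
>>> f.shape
()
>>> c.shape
(23, 23)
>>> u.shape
(13, 23, 13, 11)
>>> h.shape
(13, 2)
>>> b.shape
(23, 11)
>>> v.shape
(23, 23)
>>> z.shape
(13, 23, 23)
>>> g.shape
(13, 13)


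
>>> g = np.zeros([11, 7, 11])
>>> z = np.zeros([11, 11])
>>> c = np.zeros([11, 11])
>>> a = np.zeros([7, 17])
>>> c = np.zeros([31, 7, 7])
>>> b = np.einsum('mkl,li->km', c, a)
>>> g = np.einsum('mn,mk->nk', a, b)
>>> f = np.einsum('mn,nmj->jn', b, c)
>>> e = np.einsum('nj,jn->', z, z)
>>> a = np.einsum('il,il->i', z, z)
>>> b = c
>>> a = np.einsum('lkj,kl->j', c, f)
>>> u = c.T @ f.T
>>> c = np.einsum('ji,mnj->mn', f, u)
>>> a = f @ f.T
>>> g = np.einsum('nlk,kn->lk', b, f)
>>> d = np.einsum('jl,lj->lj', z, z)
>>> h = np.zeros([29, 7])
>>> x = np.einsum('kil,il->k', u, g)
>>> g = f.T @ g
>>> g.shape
(31, 7)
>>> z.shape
(11, 11)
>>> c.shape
(7, 7)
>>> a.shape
(7, 7)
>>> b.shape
(31, 7, 7)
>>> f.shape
(7, 31)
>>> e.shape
()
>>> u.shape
(7, 7, 7)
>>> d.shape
(11, 11)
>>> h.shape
(29, 7)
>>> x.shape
(7,)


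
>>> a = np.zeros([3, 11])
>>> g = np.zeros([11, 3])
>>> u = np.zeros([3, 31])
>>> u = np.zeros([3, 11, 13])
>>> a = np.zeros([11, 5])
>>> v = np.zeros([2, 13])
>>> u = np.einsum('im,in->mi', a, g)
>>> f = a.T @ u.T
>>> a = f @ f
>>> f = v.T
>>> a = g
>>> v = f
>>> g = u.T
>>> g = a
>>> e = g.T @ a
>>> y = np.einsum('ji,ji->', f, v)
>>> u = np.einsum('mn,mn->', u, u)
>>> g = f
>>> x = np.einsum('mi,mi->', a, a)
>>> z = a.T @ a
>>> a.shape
(11, 3)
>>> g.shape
(13, 2)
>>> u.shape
()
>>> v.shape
(13, 2)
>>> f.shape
(13, 2)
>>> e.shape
(3, 3)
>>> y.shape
()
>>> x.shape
()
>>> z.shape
(3, 3)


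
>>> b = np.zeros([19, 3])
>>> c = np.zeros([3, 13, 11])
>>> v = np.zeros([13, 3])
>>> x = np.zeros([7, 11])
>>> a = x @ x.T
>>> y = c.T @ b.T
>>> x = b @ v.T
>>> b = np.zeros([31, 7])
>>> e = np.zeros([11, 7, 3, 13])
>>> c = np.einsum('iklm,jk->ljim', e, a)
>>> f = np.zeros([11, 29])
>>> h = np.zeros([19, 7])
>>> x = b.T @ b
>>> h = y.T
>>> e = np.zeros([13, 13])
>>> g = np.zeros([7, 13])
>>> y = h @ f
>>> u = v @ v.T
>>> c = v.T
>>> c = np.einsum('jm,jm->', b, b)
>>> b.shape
(31, 7)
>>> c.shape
()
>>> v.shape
(13, 3)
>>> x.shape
(7, 7)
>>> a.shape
(7, 7)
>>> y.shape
(19, 13, 29)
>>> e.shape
(13, 13)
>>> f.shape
(11, 29)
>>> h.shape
(19, 13, 11)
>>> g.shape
(7, 13)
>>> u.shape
(13, 13)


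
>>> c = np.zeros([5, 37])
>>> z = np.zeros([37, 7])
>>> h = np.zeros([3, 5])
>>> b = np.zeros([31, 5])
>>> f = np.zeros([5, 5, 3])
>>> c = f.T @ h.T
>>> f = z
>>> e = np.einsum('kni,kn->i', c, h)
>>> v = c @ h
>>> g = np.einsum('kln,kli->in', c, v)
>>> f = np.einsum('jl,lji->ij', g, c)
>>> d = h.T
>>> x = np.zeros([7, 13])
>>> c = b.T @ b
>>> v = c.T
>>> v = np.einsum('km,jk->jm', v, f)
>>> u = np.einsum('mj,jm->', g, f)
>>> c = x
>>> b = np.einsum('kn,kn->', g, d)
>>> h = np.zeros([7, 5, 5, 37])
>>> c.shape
(7, 13)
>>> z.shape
(37, 7)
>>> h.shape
(7, 5, 5, 37)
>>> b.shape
()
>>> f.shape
(3, 5)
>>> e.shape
(3,)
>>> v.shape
(3, 5)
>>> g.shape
(5, 3)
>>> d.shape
(5, 3)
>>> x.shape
(7, 13)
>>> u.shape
()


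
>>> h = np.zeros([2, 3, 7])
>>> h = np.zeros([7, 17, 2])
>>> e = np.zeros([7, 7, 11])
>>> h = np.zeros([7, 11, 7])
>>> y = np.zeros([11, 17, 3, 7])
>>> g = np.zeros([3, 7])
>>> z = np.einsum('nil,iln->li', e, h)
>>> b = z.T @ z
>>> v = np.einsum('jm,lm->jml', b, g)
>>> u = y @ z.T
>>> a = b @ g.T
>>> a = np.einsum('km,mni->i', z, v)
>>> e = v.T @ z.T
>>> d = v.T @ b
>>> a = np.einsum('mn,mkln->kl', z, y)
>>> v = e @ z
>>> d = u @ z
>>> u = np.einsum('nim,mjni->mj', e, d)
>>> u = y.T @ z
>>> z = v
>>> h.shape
(7, 11, 7)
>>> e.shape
(3, 7, 11)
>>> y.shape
(11, 17, 3, 7)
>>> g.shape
(3, 7)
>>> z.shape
(3, 7, 7)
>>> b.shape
(7, 7)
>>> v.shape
(3, 7, 7)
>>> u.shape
(7, 3, 17, 7)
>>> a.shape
(17, 3)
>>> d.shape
(11, 17, 3, 7)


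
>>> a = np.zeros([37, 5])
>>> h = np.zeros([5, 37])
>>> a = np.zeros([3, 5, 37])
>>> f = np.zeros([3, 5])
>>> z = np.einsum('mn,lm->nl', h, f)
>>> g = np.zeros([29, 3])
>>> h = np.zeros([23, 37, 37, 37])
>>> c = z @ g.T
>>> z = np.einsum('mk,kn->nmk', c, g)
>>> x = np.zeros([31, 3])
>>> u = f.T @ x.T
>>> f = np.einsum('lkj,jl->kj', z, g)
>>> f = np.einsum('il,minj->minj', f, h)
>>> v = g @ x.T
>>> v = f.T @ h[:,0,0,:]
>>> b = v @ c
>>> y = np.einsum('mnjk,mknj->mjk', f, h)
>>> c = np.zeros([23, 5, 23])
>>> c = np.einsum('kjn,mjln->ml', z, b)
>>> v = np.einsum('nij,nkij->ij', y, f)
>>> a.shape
(3, 5, 37)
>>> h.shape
(23, 37, 37, 37)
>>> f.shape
(23, 37, 37, 37)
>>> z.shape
(3, 37, 29)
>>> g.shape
(29, 3)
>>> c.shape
(37, 37)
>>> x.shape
(31, 3)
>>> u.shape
(5, 31)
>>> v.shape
(37, 37)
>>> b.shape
(37, 37, 37, 29)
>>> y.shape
(23, 37, 37)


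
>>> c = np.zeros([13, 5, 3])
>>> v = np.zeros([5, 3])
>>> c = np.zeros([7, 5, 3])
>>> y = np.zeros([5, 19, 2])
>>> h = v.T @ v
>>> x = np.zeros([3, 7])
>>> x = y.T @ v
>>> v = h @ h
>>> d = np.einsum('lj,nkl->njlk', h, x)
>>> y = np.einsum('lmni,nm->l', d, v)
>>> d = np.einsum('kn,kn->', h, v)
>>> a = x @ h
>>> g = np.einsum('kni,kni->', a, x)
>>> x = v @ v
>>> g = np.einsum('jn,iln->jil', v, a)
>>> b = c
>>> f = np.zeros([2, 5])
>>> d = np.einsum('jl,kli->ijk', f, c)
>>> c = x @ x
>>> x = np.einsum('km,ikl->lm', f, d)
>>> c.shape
(3, 3)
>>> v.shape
(3, 3)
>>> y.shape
(2,)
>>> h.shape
(3, 3)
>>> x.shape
(7, 5)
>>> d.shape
(3, 2, 7)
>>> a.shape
(2, 19, 3)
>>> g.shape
(3, 2, 19)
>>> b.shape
(7, 5, 3)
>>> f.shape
(2, 5)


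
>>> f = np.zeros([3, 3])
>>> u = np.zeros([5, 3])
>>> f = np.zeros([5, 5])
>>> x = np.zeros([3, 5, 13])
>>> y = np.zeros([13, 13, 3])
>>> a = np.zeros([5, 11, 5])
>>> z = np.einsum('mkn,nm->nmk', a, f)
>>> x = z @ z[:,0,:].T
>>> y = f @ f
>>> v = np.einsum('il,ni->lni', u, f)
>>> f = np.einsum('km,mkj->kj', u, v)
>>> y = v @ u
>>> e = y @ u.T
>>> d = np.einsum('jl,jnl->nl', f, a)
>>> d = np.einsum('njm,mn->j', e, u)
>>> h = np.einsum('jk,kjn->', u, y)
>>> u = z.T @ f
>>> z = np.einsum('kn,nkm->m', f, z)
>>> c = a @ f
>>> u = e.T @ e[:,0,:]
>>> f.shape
(5, 5)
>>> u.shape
(5, 5, 5)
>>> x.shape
(5, 5, 5)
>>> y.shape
(3, 5, 3)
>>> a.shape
(5, 11, 5)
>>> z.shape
(11,)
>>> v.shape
(3, 5, 5)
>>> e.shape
(3, 5, 5)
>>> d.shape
(5,)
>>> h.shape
()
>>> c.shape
(5, 11, 5)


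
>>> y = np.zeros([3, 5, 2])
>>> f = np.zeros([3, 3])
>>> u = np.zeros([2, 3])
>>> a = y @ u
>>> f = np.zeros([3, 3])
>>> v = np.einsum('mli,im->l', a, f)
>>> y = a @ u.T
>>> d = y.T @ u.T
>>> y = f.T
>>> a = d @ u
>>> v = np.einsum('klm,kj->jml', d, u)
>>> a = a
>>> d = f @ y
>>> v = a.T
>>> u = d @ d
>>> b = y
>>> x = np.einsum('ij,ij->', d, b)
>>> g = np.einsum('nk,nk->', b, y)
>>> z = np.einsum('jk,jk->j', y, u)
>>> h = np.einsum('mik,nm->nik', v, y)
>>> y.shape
(3, 3)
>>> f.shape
(3, 3)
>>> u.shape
(3, 3)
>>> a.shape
(2, 5, 3)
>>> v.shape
(3, 5, 2)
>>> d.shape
(3, 3)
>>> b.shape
(3, 3)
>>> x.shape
()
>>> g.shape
()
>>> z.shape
(3,)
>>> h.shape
(3, 5, 2)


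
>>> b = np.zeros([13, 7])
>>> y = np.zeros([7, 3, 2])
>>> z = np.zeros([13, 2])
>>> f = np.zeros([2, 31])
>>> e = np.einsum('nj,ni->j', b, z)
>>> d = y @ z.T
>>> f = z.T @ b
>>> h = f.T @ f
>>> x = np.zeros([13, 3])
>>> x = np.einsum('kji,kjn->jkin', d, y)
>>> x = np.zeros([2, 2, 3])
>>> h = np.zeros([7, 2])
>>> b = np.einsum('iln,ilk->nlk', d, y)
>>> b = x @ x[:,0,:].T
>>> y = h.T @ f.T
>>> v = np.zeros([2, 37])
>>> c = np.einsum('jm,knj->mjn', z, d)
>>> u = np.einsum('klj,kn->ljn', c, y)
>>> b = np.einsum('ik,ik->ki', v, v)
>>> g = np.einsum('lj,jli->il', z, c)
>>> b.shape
(37, 2)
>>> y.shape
(2, 2)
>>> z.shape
(13, 2)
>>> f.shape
(2, 7)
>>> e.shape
(7,)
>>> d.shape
(7, 3, 13)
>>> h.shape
(7, 2)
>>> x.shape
(2, 2, 3)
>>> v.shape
(2, 37)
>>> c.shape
(2, 13, 3)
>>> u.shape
(13, 3, 2)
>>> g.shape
(3, 13)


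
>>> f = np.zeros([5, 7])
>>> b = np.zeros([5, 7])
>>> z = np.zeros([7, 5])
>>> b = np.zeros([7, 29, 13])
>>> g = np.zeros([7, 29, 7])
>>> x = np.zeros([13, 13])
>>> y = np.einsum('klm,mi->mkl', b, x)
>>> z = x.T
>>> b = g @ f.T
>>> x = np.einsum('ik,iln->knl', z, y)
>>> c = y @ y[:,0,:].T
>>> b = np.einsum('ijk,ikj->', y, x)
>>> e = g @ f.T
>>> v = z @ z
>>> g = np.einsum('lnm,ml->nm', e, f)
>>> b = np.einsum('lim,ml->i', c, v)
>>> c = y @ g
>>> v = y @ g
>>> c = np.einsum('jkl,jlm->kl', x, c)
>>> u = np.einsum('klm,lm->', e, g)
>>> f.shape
(5, 7)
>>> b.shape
(7,)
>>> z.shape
(13, 13)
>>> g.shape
(29, 5)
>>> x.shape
(13, 29, 7)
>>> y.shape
(13, 7, 29)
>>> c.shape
(29, 7)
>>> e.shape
(7, 29, 5)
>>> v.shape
(13, 7, 5)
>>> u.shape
()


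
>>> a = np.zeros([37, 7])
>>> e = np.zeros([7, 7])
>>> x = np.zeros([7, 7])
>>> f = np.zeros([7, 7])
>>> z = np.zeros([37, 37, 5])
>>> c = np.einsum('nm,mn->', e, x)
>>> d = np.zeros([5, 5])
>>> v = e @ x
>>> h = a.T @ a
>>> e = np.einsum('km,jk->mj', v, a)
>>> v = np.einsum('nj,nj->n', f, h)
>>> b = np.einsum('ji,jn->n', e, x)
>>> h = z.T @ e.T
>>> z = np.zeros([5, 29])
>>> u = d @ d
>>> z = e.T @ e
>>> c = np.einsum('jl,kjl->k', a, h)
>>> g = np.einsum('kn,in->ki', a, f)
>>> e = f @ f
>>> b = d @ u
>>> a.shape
(37, 7)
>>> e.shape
(7, 7)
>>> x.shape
(7, 7)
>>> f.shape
(7, 7)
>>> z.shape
(37, 37)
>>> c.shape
(5,)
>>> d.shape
(5, 5)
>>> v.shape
(7,)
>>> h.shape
(5, 37, 7)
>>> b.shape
(5, 5)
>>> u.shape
(5, 5)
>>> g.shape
(37, 7)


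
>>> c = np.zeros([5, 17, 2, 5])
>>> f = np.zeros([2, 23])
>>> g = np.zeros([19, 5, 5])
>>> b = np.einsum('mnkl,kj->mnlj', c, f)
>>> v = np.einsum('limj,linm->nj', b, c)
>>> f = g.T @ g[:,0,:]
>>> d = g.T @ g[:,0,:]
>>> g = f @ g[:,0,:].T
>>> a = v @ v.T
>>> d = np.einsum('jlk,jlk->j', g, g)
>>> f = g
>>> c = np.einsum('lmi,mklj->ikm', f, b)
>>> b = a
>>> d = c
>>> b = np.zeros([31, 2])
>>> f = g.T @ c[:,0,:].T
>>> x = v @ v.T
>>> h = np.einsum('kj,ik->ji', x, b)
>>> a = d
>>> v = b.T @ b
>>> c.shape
(19, 17, 5)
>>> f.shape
(19, 5, 19)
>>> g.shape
(5, 5, 19)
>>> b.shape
(31, 2)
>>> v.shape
(2, 2)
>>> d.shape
(19, 17, 5)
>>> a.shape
(19, 17, 5)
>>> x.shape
(2, 2)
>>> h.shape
(2, 31)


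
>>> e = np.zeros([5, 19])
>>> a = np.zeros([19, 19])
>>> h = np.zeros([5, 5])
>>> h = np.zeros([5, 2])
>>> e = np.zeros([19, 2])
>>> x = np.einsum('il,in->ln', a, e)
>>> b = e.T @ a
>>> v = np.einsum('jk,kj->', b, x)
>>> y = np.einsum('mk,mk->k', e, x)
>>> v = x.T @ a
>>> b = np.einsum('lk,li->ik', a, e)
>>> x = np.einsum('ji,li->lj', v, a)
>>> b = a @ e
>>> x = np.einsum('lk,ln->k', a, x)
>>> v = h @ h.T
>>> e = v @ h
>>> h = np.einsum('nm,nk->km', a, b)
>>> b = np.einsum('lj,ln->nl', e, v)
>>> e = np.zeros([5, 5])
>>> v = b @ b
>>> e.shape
(5, 5)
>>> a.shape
(19, 19)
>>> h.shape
(2, 19)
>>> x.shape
(19,)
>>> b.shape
(5, 5)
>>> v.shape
(5, 5)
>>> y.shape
(2,)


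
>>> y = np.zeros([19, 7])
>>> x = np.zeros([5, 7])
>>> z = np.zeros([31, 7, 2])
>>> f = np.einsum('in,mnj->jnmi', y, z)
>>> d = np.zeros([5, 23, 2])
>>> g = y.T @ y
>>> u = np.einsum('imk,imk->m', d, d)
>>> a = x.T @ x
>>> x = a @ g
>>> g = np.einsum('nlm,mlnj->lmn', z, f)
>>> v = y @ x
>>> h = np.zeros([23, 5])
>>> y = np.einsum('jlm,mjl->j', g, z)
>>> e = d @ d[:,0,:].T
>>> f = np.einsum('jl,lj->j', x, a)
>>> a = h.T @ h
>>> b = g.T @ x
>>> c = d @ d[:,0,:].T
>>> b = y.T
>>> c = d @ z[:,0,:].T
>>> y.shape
(7,)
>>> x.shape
(7, 7)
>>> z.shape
(31, 7, 2)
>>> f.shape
(7,)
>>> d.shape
(5, 23, 2)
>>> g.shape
(7, 2, 31)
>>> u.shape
(23,)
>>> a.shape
(5, 5)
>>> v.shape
(19, 7)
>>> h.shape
(23, 5)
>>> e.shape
(5, 23, 5)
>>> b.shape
(7,)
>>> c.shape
(5, 23, 31)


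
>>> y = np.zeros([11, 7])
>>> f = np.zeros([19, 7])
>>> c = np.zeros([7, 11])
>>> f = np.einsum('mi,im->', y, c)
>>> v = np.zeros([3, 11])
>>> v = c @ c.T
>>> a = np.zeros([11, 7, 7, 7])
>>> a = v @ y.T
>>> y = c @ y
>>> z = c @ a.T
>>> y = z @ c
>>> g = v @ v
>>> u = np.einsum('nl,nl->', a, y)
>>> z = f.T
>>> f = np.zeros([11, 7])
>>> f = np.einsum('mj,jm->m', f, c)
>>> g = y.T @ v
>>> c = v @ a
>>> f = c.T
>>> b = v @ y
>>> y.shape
(7, 11)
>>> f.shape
(11, 7)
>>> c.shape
(7, 11)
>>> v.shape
(7, 7)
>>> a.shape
(7, 11)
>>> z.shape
()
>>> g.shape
(11, 7)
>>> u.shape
()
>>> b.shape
(7, 11)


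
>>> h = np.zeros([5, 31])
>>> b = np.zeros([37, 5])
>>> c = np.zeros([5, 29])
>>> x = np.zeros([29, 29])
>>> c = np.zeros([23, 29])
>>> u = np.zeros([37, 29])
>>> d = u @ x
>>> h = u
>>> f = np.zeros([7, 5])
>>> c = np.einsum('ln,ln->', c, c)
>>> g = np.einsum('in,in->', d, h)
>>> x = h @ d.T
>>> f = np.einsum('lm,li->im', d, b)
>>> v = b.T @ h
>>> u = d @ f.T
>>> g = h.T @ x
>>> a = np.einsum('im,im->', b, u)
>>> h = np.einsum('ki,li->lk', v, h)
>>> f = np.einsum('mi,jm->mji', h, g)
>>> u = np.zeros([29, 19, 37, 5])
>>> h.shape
(37, 5)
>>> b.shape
(37, 5)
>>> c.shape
()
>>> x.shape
(37, 37)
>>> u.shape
(29, 19, 37, 5)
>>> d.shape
(37, 29)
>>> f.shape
(37, 29, 5)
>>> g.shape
(29, 37)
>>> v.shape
(5, 29)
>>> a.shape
()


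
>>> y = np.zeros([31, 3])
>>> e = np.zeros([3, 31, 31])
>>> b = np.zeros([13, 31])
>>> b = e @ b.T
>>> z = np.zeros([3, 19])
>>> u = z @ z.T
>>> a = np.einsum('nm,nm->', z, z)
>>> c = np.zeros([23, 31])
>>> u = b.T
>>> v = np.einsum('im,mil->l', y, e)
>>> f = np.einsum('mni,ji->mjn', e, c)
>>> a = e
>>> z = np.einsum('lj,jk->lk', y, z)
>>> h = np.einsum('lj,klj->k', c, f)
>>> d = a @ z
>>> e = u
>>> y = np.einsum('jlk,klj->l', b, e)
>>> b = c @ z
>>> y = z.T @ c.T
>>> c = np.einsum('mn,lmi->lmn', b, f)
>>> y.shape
(19, 23)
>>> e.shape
(13, 31, 3)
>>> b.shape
(23, 19)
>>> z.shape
(31, 19)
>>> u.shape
(13, 31, 3)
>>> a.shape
(3, 31, 31)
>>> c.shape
(3, 23, 19)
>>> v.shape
(31,)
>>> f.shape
(3, 23, 31)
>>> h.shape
(3,)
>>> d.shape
(3, 31, 19)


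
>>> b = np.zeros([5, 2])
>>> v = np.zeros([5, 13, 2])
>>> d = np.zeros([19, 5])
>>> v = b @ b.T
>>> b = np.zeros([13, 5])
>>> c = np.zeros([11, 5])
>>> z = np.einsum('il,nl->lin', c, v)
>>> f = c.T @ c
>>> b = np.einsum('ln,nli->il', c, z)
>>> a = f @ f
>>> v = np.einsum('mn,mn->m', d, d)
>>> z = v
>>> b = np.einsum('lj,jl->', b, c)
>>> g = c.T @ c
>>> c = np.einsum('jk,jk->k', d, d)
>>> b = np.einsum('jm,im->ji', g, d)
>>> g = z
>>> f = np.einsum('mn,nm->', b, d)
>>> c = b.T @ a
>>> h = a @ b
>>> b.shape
(5, 19)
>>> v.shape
(19,)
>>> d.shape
(19, 5)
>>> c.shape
(19, 5)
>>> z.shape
(19,)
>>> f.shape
()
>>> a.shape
(5, 5)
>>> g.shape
(19,)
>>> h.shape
(5, 19)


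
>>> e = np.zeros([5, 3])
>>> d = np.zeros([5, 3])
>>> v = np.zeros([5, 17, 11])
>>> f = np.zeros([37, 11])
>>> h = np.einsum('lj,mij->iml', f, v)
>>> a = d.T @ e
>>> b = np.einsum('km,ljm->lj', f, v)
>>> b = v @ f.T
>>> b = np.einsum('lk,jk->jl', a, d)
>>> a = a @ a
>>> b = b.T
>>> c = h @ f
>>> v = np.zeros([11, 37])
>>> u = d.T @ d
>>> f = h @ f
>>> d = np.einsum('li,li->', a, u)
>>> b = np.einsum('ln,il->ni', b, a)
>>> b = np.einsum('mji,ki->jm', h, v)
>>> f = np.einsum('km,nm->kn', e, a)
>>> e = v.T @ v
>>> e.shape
(37, 37)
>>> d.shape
()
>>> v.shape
(11, 37)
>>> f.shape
(5, 3)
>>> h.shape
(17, 5, 37)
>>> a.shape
(3, 3)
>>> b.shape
(5, 17)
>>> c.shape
(17, 5, 11)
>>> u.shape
(3, 3)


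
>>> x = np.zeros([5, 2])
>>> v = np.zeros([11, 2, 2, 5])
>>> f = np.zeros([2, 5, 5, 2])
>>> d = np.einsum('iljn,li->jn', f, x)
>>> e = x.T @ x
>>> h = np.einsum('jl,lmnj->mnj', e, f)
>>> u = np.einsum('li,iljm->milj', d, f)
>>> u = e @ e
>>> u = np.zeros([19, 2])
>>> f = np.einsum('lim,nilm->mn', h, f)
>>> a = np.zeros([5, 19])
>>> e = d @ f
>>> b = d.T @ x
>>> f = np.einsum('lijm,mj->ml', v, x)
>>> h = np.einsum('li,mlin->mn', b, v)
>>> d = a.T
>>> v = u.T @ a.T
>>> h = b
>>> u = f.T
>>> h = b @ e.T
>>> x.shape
(5, 2)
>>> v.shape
(2, 5)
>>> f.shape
(5, 11)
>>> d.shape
(19, 5)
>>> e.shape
(5, 2)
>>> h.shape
(2, 5)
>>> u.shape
(11, 5)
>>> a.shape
(5, 19)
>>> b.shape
(2, 2)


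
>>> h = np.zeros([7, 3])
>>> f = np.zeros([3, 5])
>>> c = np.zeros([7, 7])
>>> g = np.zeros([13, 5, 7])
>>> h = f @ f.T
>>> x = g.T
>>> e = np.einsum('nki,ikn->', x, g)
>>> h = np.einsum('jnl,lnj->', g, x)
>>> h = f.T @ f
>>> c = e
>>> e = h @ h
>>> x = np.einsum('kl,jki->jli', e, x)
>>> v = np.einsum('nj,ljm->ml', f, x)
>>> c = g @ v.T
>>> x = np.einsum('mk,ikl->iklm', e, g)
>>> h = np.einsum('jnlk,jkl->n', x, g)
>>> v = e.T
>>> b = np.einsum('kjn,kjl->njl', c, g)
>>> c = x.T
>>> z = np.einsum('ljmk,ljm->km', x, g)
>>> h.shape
(5,)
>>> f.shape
(3, 5)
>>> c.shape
(5, 7, 5, 13)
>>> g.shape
(13, 5, 7)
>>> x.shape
(13, 5, 7, 5)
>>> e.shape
(5, 5)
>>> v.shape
(5, 5)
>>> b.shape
(13, 5, 7)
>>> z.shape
(5, 7)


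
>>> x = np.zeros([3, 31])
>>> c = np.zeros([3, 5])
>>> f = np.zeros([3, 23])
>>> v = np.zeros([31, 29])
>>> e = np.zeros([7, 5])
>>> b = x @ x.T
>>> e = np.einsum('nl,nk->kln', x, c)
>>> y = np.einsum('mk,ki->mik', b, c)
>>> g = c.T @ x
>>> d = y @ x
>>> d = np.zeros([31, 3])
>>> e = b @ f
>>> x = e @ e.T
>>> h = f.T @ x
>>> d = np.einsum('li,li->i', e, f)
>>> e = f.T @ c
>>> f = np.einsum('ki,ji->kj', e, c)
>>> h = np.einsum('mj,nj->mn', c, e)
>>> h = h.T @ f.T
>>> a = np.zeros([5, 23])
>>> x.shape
(3, 3)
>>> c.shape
(3, 5)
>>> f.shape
(23, 3)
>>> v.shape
(31, 29)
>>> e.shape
(23, 5)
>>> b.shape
(3, 3)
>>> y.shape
(3, 5, 3)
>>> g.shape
(5, 31)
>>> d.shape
(23,)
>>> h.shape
(23, 23)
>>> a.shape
(5, 23)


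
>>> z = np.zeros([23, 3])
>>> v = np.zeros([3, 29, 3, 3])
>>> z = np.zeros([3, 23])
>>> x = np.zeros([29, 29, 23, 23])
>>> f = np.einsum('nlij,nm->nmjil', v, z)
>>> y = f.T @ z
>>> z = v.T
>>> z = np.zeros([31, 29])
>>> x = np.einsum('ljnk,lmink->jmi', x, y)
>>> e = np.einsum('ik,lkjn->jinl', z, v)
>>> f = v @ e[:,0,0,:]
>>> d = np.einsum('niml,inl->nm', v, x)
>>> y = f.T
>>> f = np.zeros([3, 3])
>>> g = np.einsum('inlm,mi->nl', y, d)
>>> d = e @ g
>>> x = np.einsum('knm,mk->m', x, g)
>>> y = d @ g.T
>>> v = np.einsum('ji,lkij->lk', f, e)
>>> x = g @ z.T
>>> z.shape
(31, 29)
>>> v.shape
(3, 31)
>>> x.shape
(3, 31)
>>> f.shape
(3, 3)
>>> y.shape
(3, 31, 3, 3)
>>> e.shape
(3, 31, 3, 3)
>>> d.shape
(3, 31, 3, 29)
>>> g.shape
(3, 29)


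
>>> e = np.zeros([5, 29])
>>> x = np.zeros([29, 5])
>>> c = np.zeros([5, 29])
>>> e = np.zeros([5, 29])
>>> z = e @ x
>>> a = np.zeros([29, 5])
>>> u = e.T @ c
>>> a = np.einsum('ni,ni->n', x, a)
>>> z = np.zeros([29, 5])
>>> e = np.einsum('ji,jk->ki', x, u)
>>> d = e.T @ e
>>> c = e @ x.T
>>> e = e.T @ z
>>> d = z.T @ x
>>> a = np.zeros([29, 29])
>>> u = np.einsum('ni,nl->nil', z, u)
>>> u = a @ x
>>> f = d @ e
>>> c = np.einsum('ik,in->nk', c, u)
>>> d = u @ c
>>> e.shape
(5, 5)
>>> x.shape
(29, 5)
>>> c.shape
(5, 29)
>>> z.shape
(29, 5)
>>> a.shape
(29, 29)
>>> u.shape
(29, 5)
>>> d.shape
(29, 29)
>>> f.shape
(5, 5)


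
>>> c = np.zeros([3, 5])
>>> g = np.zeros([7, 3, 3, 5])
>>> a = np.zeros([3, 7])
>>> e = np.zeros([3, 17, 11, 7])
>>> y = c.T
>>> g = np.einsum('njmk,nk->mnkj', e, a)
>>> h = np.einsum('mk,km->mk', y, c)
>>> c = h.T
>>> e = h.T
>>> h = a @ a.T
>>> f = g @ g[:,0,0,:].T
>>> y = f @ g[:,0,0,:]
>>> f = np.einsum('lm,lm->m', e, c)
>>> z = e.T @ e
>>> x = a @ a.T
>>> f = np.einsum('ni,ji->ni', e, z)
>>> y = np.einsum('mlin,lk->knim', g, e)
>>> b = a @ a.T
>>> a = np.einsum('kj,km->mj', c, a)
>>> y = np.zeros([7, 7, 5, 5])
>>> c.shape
(3, 5)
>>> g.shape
(11, 3, 7, 17)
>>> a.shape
(7, 5)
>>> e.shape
(3, 5)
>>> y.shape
(7, 7, 5, 5)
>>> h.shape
(3, 3)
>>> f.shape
(3, 5)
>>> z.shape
(5, 5)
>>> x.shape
(3, 3)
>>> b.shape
(3, 3)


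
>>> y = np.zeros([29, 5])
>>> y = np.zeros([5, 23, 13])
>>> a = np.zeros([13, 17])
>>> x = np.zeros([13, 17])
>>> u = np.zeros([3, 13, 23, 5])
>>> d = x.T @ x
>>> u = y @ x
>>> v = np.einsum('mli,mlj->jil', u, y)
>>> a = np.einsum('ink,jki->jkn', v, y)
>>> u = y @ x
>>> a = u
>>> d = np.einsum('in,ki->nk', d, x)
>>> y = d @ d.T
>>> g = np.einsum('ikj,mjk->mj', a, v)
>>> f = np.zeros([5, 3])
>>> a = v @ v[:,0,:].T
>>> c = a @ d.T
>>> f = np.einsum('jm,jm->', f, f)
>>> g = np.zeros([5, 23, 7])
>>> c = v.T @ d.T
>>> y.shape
(17, 17)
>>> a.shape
(13, 17, 13)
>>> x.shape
(13, 17)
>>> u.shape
(5, 23, 17)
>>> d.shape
(17, 13)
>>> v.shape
(13, 17, 23)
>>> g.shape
(5, 23, 7)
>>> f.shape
()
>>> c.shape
(23, 17, 17)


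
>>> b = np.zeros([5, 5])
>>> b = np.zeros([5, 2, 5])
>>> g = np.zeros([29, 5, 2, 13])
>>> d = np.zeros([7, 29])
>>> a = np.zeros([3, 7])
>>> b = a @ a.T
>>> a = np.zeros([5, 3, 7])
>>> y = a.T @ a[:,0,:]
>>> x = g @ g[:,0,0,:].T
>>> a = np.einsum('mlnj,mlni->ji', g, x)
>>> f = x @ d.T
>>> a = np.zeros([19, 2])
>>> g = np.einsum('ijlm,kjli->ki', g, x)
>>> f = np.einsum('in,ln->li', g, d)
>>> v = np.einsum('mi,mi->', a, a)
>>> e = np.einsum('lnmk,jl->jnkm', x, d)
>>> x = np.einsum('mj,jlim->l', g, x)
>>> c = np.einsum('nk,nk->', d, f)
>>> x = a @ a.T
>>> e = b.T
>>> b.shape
(3, 3)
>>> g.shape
(29, 29)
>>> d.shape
(7, 29)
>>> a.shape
(19, 2)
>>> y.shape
(7, 3, 7)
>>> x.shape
(19, 19)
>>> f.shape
(7, 29)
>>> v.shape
()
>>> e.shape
(3, 3)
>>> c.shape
()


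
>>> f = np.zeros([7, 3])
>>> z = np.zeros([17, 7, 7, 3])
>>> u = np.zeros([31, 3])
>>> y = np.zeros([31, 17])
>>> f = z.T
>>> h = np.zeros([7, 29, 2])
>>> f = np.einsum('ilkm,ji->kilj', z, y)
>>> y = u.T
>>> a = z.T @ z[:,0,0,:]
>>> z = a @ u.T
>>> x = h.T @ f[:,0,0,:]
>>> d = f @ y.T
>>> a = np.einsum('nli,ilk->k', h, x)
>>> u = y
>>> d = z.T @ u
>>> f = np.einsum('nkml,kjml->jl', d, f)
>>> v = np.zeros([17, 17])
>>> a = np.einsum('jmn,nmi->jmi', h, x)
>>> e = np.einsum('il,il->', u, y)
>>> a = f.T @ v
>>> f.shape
(17, 31)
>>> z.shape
(3, 7, 7, 31)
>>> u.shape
(3, 31)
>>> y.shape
(3, 31)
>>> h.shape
(7, 29, 2)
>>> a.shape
(31, 17)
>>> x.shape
(2, 29, 31)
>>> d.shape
(31, 7, 7, 31)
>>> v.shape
(17, 17)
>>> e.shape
()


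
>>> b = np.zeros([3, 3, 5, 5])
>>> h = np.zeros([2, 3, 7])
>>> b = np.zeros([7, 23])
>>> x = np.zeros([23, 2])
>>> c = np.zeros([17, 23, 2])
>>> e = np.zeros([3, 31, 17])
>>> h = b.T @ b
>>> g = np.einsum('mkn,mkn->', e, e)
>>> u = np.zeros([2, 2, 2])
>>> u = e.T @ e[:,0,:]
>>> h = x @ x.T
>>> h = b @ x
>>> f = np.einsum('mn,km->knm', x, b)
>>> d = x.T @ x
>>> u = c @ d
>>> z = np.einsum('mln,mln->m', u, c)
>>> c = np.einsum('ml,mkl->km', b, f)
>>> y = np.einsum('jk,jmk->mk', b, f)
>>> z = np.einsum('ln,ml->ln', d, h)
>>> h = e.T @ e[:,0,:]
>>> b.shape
(7, 23)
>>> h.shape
(17, 31, 17)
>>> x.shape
(23, 2)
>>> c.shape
(2, 7)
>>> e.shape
(3, 31, 17)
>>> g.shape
()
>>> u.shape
(17, 23, 2)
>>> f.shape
(7, 2, 23)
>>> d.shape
(2, 2)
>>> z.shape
(2, 2)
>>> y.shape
(2, 23)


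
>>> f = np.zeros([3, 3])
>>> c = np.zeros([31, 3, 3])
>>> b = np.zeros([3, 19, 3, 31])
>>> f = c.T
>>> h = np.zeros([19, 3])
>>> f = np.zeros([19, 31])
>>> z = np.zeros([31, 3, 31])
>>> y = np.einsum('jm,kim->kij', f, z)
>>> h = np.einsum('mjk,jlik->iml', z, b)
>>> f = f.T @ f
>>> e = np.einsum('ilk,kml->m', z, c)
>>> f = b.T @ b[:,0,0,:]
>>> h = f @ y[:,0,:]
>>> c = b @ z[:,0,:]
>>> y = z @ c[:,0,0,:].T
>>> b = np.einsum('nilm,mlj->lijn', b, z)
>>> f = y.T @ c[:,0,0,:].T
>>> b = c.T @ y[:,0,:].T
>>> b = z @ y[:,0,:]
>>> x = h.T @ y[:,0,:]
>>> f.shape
(3, 3, 3)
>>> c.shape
(3, 19, 3, 31)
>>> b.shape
(31, 3, 3)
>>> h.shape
(31, 3, 19, 19)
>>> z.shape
(31, 3, 31)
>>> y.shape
(31, 3, 3)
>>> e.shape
(3,)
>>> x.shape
(19, 19, 3, 3)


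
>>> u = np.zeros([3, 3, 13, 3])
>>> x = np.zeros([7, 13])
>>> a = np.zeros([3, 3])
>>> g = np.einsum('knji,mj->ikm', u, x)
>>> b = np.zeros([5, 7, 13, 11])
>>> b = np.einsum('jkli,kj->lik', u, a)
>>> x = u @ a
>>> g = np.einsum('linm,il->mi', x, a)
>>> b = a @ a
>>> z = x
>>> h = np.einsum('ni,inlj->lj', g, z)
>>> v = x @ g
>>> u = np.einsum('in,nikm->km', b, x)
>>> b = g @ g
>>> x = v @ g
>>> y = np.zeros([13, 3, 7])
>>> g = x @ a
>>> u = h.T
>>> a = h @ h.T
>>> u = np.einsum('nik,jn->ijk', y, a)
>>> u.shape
(3, 13, 7)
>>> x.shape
(3, 3, 13, 3)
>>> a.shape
(13, 13)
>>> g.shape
(3, 3, 13, 3)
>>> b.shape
(3, 3)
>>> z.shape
(3, 3, 13, 3)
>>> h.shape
(13, 3)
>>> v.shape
(3, 3, 13, 3)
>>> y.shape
(13, 3, 7)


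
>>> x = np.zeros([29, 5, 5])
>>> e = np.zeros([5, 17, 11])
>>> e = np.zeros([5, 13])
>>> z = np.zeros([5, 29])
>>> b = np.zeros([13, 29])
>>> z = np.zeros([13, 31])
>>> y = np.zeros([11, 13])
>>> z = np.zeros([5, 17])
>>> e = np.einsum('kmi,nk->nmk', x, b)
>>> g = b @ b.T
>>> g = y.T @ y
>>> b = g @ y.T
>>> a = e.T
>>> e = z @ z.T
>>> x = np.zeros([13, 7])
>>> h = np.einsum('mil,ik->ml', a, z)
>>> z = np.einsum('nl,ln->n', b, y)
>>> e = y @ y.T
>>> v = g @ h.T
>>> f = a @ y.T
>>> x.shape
(13, 7)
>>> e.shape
(11, 11)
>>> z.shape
(13,)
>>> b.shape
(13, 11)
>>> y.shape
(11, 13)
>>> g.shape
(13, 13)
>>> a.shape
(29, 5, 13)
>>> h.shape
(29, 13)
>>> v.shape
(13, 29)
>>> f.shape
(29, 5, 11)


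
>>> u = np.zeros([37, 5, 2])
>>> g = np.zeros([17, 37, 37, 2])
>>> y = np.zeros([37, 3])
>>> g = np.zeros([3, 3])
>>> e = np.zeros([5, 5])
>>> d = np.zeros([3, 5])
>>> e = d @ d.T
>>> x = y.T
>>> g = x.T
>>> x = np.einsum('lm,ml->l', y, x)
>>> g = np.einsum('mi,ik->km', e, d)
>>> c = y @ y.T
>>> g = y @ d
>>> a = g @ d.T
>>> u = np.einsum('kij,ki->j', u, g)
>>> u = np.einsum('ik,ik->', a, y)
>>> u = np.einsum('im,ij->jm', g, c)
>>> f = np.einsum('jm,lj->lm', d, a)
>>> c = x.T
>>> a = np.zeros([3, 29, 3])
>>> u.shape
(37, 5)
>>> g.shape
(37, 5)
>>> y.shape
(37, 3)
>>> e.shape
(3, 3)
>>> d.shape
(3, 5)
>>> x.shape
(37,)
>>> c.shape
(37,)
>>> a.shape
(3, 29, 3)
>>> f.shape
(37, 5)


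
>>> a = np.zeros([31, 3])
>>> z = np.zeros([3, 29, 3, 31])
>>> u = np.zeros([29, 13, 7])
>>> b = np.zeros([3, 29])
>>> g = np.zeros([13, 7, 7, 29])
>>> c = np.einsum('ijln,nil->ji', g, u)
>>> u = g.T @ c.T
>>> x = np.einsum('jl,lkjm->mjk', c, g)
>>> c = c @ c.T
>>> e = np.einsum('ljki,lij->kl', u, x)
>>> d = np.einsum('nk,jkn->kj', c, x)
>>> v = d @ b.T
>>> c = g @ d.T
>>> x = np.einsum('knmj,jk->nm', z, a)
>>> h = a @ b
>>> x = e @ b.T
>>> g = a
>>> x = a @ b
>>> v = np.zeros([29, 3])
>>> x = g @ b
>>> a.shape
(31, 3)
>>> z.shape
(3, 29, 3, 31)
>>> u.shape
(29, 7, 7, 7)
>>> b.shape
(3, 29)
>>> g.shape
(31, 3)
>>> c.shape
(13, 7, 7, 7)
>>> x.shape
(31, 29)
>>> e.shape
(7, 29)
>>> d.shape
(7, 29)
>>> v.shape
(29, 3)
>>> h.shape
(31, 29)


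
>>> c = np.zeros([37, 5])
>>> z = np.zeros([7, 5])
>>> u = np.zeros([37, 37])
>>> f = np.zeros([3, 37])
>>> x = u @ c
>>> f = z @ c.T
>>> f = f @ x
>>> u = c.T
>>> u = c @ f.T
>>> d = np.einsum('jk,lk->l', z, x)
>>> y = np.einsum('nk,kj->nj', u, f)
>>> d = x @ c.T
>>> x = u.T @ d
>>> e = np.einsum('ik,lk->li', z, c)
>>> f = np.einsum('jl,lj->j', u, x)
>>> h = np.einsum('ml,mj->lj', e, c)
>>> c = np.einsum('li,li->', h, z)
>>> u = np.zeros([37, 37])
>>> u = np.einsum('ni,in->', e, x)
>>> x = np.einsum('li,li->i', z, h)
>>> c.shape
()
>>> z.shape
(7, 5)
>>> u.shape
()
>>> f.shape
(37,)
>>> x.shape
(5,)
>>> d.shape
(37, 37)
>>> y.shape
(37, 5)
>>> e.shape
(37, 7)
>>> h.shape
(7, 5)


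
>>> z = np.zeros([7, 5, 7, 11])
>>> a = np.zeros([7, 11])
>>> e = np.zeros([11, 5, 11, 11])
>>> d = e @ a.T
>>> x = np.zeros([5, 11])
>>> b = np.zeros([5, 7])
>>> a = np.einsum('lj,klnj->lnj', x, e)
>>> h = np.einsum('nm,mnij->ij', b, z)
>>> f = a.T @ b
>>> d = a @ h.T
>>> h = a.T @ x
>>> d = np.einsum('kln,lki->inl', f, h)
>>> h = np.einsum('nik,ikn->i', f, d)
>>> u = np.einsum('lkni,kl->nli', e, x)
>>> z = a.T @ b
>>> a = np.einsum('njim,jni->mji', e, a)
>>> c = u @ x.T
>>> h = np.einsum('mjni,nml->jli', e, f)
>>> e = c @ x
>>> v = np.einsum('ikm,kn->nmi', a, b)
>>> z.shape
(11, 11, 7)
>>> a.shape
(11, 5, 11)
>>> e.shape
(11, 11, 11)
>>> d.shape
(11, 7, 11)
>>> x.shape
(5, 11)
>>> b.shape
(5, 7)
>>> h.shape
(5, 7, 11)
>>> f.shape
(11, 11, 7)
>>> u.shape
(11, 11, 11)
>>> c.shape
(11, 11, 5)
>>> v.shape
(7, 11, 11)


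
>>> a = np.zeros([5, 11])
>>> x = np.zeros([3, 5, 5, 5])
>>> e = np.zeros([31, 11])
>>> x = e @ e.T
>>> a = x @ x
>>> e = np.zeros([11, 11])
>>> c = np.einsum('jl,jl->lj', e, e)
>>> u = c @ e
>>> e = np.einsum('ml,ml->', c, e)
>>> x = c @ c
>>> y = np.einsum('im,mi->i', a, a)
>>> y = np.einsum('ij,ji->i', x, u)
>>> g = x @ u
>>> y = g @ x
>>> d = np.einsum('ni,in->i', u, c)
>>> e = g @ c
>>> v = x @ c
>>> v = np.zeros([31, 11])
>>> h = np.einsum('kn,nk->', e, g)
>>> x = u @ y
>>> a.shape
(31, 31)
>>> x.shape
(11, 11)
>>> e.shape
(11, 11)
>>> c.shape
(11, 11)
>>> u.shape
(11, 11)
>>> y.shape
(11, 11)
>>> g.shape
(11, 11)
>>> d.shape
(11,)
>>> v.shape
(31, 11)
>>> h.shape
()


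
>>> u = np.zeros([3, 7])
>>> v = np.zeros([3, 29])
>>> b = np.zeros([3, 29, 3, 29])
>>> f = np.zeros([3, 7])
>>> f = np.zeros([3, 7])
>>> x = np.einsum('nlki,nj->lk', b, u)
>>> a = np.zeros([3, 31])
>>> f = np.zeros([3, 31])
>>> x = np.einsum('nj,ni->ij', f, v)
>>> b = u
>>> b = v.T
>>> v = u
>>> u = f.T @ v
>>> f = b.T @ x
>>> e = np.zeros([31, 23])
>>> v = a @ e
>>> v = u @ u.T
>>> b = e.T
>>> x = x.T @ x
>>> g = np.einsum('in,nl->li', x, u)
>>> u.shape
(31, 7)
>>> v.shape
(31, 31)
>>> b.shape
(23, 31)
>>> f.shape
(3, 31)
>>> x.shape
(31, 31)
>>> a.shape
(3, 31)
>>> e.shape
(31, 23)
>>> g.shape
(7, 31)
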